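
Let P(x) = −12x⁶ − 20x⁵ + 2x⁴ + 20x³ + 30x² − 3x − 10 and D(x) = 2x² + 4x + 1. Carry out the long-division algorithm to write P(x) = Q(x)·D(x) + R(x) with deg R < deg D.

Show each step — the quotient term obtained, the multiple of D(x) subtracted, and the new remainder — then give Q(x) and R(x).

Step 1: lead(−12x⁶ − 20x⁵ + 2x⁴ + 20x³ + 30x² − 3x − 10) ÷ lead(D) = −12x⁶ ÷ 2x² = −6x⁴. Subtract (−6x⁴)·D = −12x⁶ − 24x⁵ − 6x⁴. Remainder: 4x⁵ + 8x⁴ + 20x³ + 30x² − 3x − 10.
Step 2: lead(4x⁵ + 8x⁴ + 20x³ + 30x² − 3x − 10) ÷ lead(D) = 4x⁵ ÷ 2x² = 2x³. Subtract (2x³)·D = 4x⁵ + 8x⁴ + 2x³. Remainder: 18x³ + 30x² − 3x − 10.
Step 3: lead(18x³ + 30x² − 3x − 10) ÷ lead(D) = 18x³ ÷ 2x² = 9x. Subtract (9x)·D = 18x³ + 36x² + 9x. Remainder: −6x² − 12x − 10.
Step 4: lead(−6x² − 12x − 10) ÷ lead(D) = −6x² ÷ 2x² = −3. Subtract (−3)·D = −6x² − 12x − 3. Remainder: −7.

Q(x) = −6x⁴ + 2x³ + 9x − 3; R(x) = −7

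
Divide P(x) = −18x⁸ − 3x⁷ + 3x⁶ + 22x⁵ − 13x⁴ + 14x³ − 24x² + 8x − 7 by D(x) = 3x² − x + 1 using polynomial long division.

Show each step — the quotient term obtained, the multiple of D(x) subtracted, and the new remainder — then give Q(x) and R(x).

Q(x) = −6x⁶ − 3x⁵ + 2x⁴ + 9x³ − 2x² + x − 7; R(x) = 0

Step 1: lead(−18x⁸ − 3x⁷ + 3x⁶ + 22x⁵ − 13x⁴ + 14x³ − 24x² + 8x − 7) ÷ lead(D) = −18x⁸ ÷ 3x² = −6x⁶. Subtract (−6x⁶)·D = −18x⁸ + 6x⁷ − 6x⁶. Remainder: −9x⁷ + 9x⁶ + 22x⁵ − 13x⁴ + 14x³ − 24x² + 8x − 7.
Step 2: lead(−9x⁷ + 9x⁶ + 22x⁵ − 13x⁴ + 14x³ − 24x² + 8x − 7) ÷ lead(D) = −9x⁷ ÷ 3x² = −3x⁵. Subtract (−3x⁵)·D = −9x⁷ + 3x⁶ − 3x⁵. Remainder: 6x⁶ + 25x⁵ − 13x⁴ + 14x³ − 24x² + 8x − 7.
Step 3: lead(6x⁶ + 25x⁵ − 13x⁴ + 14x³ − 24x² + 8x − 7) ÷ lead(D) = 6x⁶ ÷ 3x² = 2x⁴. Subtract (2x⁴)·D = 6x⁶ − 2x⁵ + 2x⁴. Remainder: 27x⁵ − 15x⁴ + 14x³ − 24x² + 8x − 7.
Step 4: lead(27x⁵ − 15x⁴ + 14x³ − 24x² + 8x − 7) ÷ lead(D) = 27x⁵ ÷ 3x² = 9x³. Subtract (9x³)·D = 27x⁵ − 9x⁴ + 9x³. Remainder: −6x⁴ + 5x³ − 24x² + 8x − 7.
Step 5: lead(−6x⁴ + 5x³ − 24x² + 8x − 7) ÷ lead(D) = −6x⁴ ÷ 3x² = −2x². Subtract (−2x²)·D = −6x⁴ + 2x³ − 2x². Remainder: 3x³ − 22x² + 8x − 7.
Step 6: lead(3x³ − 22x² + 8x − 7) ÷ lead(D) = 3x³ ÷ 3x² = x. Subtract (x)·D = 3x³ − x² + x. Remainder: −21x² + 7x − 7.
Step 7: lead(−21x² + 7x − 7) ÷ lead(D) = −21x² ÷ 3x² = −7. Subtract (−7)·D = −21x² + 7x − 7. Remainder: 0.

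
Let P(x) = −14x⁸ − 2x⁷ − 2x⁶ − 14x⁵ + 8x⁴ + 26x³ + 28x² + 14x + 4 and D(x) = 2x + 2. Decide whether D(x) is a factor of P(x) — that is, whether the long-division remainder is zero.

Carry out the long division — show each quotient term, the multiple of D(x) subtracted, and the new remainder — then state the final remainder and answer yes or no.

R(x) = 0, so D(x) is a factor of P(x). yes

Step 1: lead(−14x⁸ − 2x⁷ − 2x⁶ − 14x⁵ + 8x⁴ + 26x³ + 28x² + 14x + 4) ÷ lead(D) = −14x⁸ ÷ 2x = −7x⁷. Subtract (−7x⁷)·D = −14x⁸ − 14x⁷. Remainder: 12x⁷ − 2x⁶ − 14x⁵ + 8x⁴ + 26x³ + 28x² + 14x + 4.
Step 2: lead(12x⁷ − 2x⁶ − 14x⁵ + 8x⁴ + 26x³ + 28x² + 14x + 4) ÷ lead(D) = 12x⁷ ÷ 2x = 6x⁶. Subtract (6x⁶)·D = 12x⁷ + 12x⁶. Remainder: −14x⁶ − 14x⁵ + 8x⁴ + 26x³ + 28x² + 14x + 4.
Step 3: lead(−14x⁶ − 14x⁵ + 8x⁴ + 26x³ + 28x² + 14x + 4) ÷ lead(D) = −14x⁶ ÷ 2x = −7x⁵. Subtract (−7x⁵)·D = −14x⁶ − 14x⁵. Remainder: 8x⁴ + 26x³ + 28x² + 14x + 4.
Step 4: lead(8x⁴ + 26x³ + 28x² + 14x + 4) ÷ lead(D) = 8x⁴ ÷ 2x = 4x³. Subtract (4x³)·D = 8x⁴ + 8x³. Remainder: 18x³ + 28x² + 14x + 4.
Step 5: lead(18x³ + 28x² + 14x + 4) ÷ lead(D) = 18x³ ÷ 2x = 9x². Subtract (9x²)·D = 18x³ + 18x². Remainder: 10x² + 14x + 4.
Step 6: lead(10x² + 14x + 4) ÷ lead(D) = 10x² ÷ 2x = 5x. Subtract (5x)·D = 10x² + 10x. Remainder: 4x + 4.
Step 7: lead(4x + 4) ÷ lead(D) = 4x ÷ 2x = 2. Subtract (2)·D = 4x + 4. Remainder: 0.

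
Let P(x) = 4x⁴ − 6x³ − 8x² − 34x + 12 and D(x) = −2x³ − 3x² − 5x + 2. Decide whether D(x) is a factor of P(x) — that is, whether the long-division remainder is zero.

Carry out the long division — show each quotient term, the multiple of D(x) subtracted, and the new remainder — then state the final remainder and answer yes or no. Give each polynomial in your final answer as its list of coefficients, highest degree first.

R = [0], so D(x) is a factor of P(x). yes

Step 1: lead(4x⁴ − 6x³ − 8x² − 34x + 12) ÷ lead(D) = 4x⁴ ÷ −2x³ = −2x. Subtract (−2x)·D = 4x⁴ + 6x³ + 10x² − 4x. Remainder: −12x³ − 18x² − 30x + 12.
Step 2: lead(−12x³ − 18x² − 30x + 12) ÷ lead(D) = −12x³ ÷ −2x³ = 6. Subtract (6)·D = −12x³ − 18x² − 30x + 12. Remainder: 0.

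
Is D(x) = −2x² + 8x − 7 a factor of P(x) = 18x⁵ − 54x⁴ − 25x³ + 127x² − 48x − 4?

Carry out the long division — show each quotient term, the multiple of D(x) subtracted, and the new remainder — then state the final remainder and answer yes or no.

Step 1: lead(18x⁵ − 54x⁴ − 25x³ + 127x² − 48x − 4) ÷ lead(D) = 18x⁵ ÷ −2x² = −9x³. Subtract (−9x³)·D = 18x⁵ − 72x⁴ + 63x³. Remainder: 18x⁴ − 88x³ + 127x² − 48x − 4.
Step 2: lead(18x⁴ − 88x³ + 127x² − 48x − 4) ÷ lead(D) = 18x⁴ ÷ −2x² = −9x². Subtract (−9x²)·D = 18x⁴ − 72x³ + 63x². Remainder: −16x³ + 64x² − 48x − 4.
Step 3: lead(−16x³ + 64x² − 48x − 4) ÷ lead(D) = −16x³ ÷ −2x² = 8x. Subtract (8x)·D = −16x³ + 64x² − 56x. Remainder: 8x − 4.

R(x) = 8x − 4, so D(x) is not a factor of P(x). no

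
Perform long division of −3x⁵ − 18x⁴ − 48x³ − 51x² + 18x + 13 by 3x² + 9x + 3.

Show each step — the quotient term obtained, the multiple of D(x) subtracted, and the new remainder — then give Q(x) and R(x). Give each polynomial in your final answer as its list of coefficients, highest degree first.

Q = [-1, -3, -6, 4]; R = [1]

Step 1: lead(−3x⁵ − 18x⁴ − 48x³ − 51x² + 18x + 13) ÷ lead(D) = −3x⁵ ÷ 3x² = −x³. Subtract (−x³)·D = −3x⁵ − 9x⁴ − 3x³. Remainder: −9x⁴ − 45x³ − 51x² + 18x + 13.
Step 2: lead(−9x⁴ − 45x³ − 51x² + 18x + 13) ÷ lead(D) = −9x⁴ ÷ 3x² = −3x². Subtract (−3x²)·D = −9x⁴ − 27x³ − 9x². Remainder: −18x³ − 42x² + 18x + 13.
Step 3: lead(−18x³ − 42x² + 18x + 13) ÷ lead(D) = −18x³ ÷ 3x² = −6x. Subtract (−6x)·D = −18x³ − 54x² − 18x. Remainder: 12x² + 36x + 13.
Step 4: lead(12x² + 36x + 13) ÷ lead(D) = 12x² ÷ 3x² = 4. Subtract (4)·D = 12x² + 36x + 12. Remainder: 1.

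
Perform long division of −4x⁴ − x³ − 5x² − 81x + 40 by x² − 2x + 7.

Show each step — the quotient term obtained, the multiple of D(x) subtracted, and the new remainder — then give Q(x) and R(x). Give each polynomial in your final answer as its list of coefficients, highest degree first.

Step 1: lead(−4x⁴ − x³ − 5x² − 81x + 40) ÷ lead(D) = −4x⁴ ÷ x² = −4x². Subtract (−4x²)·D = −4x⁴ + 8x³ − 28x². Remainder: −9x³ + 23x² − 81x + 40.
Step 2: lead(−9x³ + 23x² − 81x + 40) ÷ lead(D) = −9x³ ÷ x² = −9x. Subtract (−9x)·D = −9x³ + 18x² − 63x. Remainder: 5x² − 18x + 40.
Step 3: lead(5x² − 18x + 40) ÷ lead(D) = 5x² ÷ x² = 5. Subtract (5)·D = 5x² − 10x + 35. Remainder: −8x + 5.

Q = [-4, -9, 5]; R = [-8, 5]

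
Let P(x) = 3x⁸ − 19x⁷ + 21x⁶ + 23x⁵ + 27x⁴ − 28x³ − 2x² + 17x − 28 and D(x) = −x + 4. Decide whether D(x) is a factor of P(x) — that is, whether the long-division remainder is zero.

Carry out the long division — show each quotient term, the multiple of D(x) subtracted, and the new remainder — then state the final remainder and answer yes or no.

Step 1: lead(3x⁸ − 19x⁷ + 21x⁶ + 23x⁵ + 27x⁴ − 28x³ − 2x² + 17x − 28) ÷ lead(D) = 3x⁸ ÷ −x = −3x⁷. Subtract (−3x⁷)·D = 3x⁸ − 12x⁷. Remainder: −7x⁷ + 21x⁶ + 23x⁵ + 27x⁴ − 28x³ − 2x² + 17x − 28.
Step 2: lead(−7x⁷ + 21x⁶ + 23x⁵ + 27x⁴ − 28x³ − 2x² + 17x − 28) ÷ lead(D) = −7x⁷ ÷ −x = 7x⁶. Subtract (7x⁶)·D = −7x⁷ + 28x⁶. Remainder: −7x⁶ + 23x⁵ + 27x⁴ − 28x³ − 2x² + 17x − 28.
Step 3: lead(−7x⁶ + 23x⁵ + 27x⁴ − 28x³ − 2x² + 17x − 28) ÷ lead(D) = −7x⁶ ÷ −x = 7x⁵. Subtract (7x⁵)·D = −7x⁶ + 28x⁵. Remainder: −5x⁵ + 27x⁴ − 28x³ − 2x² + 17x − 28.
Step 4: lead(−5x⁵ + 27x⁴ − 28x³ − 2x² + 17x − 28) ÷ lead(D) = −5x⁵ ÷ −x = 5x⁴. Subtract (5x⁴)·D = −5x⁵ + 20x⁴. Remainder: 7x⁴ − 28x³ − 2x² + 17x − 28.
Step 5: lead(7x⁴ − 28x³ − 2x² + 17x − 28) ÷ lead(D) = 7x⁴ ÷ −x = −7x³. Subtract (−7x³)·D = 7x⁴ − 28x³. Remainder: −2x² + 17x − 28.
Step 6: lead(−2x² + 17x − 28) ÷ lead(D) = −2x² ÷ −x = 2x. Subtract (2x)·D = −2x² + 8x. Remainder: 9x − 28.
Step 7: lead(9x − 28) ÷ lead(D) = 9x ÷ −x = −9. Subtract (−9)·D = 9x − 36. Remainder: 8.

R(x) = 8, so D(x) is not a factor of P(x). no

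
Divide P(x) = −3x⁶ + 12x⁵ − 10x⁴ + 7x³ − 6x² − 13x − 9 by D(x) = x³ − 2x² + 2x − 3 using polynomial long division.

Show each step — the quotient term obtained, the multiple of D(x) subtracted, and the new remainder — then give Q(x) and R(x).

Q(x) = −3x³ + 6x² + 8x + 2; R(x) = 7x − 3

Step 1: lead(−3x⁶ + 12x⁵ − 10x⁴ + 7x³ − 6x² − 13x − 9) ÷ lead(D) = −3x⁶ ÷ x³ = −3x³. Subtract (−3x³)·D = −3x⁶ + 6x⁵ − 6x⁴ + 9x³. Remainder: 6x⁵ − 4x⁴ − 2x³ − 6x² − 13x − 9.
Step 2: lead(6x⁵ − 4x⁴ − 2x³ − 6x² − 13x − 9) ÷ lead(D) = 6x⁵ ÷ x³ = 6x². Subtract (6x²)·D = 6x⁵ − 12x⁴ + 12x³ − 18x². Remainder: 8x⁴ − 14x³ + 12x² − 13x − 9.
Step 3: lead(8x⁴ − 14x³ + 12x² − 13x − 9) ÷ lead(D) = 8x⁴ ÷ x³ = 8x. Subtract (8x)·D = 8x⁴ − 16x³ + 16x² − 24x. Remainder: 2x³ − 4x² + 11x − 9.
Step 4: lead(2x³ − 4x² + 11x − 9) ÷ lead(D) = 2x³ ÷ x³ = 2. Subtract (2)·D = 2x³ − 4x² + 4x − 6. Remainder: 7x − 3.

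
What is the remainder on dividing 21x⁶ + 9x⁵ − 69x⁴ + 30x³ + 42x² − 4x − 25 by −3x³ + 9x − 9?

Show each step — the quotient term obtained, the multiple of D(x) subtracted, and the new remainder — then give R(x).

R(x) = −3x² − 4x − 7

Step 1: lead(21x⁶ + 9x⁵ − 69x⁴ + 30x³ + 42x² − 4x − 25) ÷ lead(D) = 21x⁶ ÷ −3x³ = −7x³. Subtract (−7x³)·D = 21x⁶ − 63x⁴ + 63x³. Remainder: 9x⁵ − 6x⁴ − 33x³ + 42x² − 4x − 25.
Step 2: lead(9x⁵ − 6x⁴ − 33x³ + 42x² − 4x − 25) ÷ lead(D) = 9x⁵ ÷ −3x³ = −3x². Subtract (−3x²)·D = 9x⁵ − 27x³ + 27x². Remainder: −6x⁴ − 6x³ + 15x² − 4x − 25.
Step 3: lead(−6x⁴ − 6x³ + 15x² − 4x − 25) ÷ lead(D) = −6x⁴ ÷ −3x³ = 2x. Subtract (2x)·D = −6x⁴ + 18x² − 18x. Remainder: −6x³ − 3x² + 14x − 25.
Step 4: lead(−6x³ − 3x² + 14x − 25) ÷ lead(D) = −6x³ ÷ −3x³ = 2. Subtract (2)·D = −6x³ + 18x − 18. Remainder: −3x² − 4x − 7.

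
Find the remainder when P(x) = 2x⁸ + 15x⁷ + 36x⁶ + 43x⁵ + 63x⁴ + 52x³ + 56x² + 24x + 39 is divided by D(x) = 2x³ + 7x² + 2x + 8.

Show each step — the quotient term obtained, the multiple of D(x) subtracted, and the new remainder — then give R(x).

Step 1: lead(2x⁸ + 15x⁷ + 36x⁶ + 43x⁵ + 63x⁴ + 52x³ + 56x² + 24x + 39) ÷ lead(D) = 2x⁸ ÷ 2x³ = x⁵. Subtract (x⁵)·D = 2x⁸ + 7x⁷ + 2x⁶ + 8x⁵. Remainder: 8x⁷ + 34x⁶ + 35x⁵ + 63x⁴ + 52x³ + 56x² + 24x + 39.
Step 2: lead(8x⁷ + 34x⁶ + 35x⁵ + 63x⁴ + 52x³ + 56x² + 24x + 39) ÷ lead(D) = 8x⁷ ÷ 2x³ = 4x⁴. Subtract (4x⁴)·D = 8x⁷ + 28x⁶ + 8x⁵ + 32x⁴. Remainder: 6x⁶ + 27x⁵ + 31x⁴ + 52x³ + 56x² + 24x + 39.
Step 3: lead(6x⁶ + 27x⁵ + 31x⁴ + 52x³ + 56x² + 24x + 39) ÷ lead(D) = 6x⁶ ÷ 2x³ = 3x³. Subtract (3x³)·D = 6x⁶ + 21x⁵ + 6x⁴ + 24x³. Remainder: 6x⁵ + 25x⁴ + 28x³ + 56x² + 24x + 39.
Step 4: lead(6x⁵ + 25x⁴ + 28x³ + 56x² + 24x + 39) ÷ lead(D) = 6x⁵ ÷ 2x³ = 3x². Subtract (3x²)·D = 6x⁵ + 21x⁴ + 6x³ + 24x². Remainder: 4x⁴ + 22x³ + 32x² + 24x + 39.
Step 5: lead(4x⁴ + 22x³ + 32x² + 24x + 39) ÷ lead(D) = 4x⁴ ÷ 2x³ = 2x. Subtract (2x)·D = 4x⁴ + 14x³ + 4x² + 16x. Remainder: 8x³ + 28x² + 8x + 39.
Step 6: lead(8x³ + 28x² + 8x + 39) ÷ lead(D) = 8x³ ÷ 2x³ = 4. Subtract (4)·D = 8x³ + 28x² + 8x + 32. Remainder: 7.

R(x) = 7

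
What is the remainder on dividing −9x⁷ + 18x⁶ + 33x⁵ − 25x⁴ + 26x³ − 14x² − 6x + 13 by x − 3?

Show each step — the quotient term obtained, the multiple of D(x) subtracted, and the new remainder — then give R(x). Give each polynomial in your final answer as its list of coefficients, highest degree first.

Step 1: lead(−9x⁷ + 18x⁶ + 33x⁵ − 25x⁴ + 26x³ − 14x² − 6x + 13) ÷ lead(D) = −9x⁷ ÷ x = −9x⁶. Subtract (−9x⁶)·D = −9x⁷ + 27x⁶. Remainder: −9x⁶ + 33x⁵ − 25x⁴ + 26x³ − 14x² − 6x + 13.
Step 2: lead(−9x⁶ + 33x⁵ − 25x⁴ + 26x³ − 14x² − 6x + 13) ÷ lead(D) = −9x⁶ ÷ x = −9x⁵. Subtract (−9x⁵)·D = −9x⁶ + 27x⁵. Remainder: 6x⁵ − 25x⁴ + 26x³ − 14x² − 6x + 13.
Step 3: lead(6x⁵ − 25x⁴ + 26x³ − 14x² − 6x + 13) ÷ lead(D) = 6x⁵ ÷ x = 6x⁴. Subtract (6x⁴)·D = 6x⁵ − 18x⁴. Remainder: −7x⁴ + 26x³ − 14x² − 6x + 13.
Step 4: lead(−7x⁴ + 26x³ − 14x² − 6x + 13) ÷ lead(D) = −7x⁴ ÷ x = −7x³. Subtract (−7x³)·D = −7x⁴ + 21x³. Remainder: 5x³ − 14x² − 6x + 13.
Step 5: lead(5x³ − 14x² − 6x + 13) ÷ lead(D) = 5x³ ÷ x = 5x². Subtract (5x²)·D = 5x³ − 15x². Remainder: x² − 6x + 13.
Step 6: lead(x² − 6x + 13) ÷ lead(D) = x² ÷ x = x. Subtract (x)·D = x² − 3x. Remainder: −3x + 13.
Step 7: lead(−3x + 13) ÷ lead(D) = −3x ÷ x = −3. Subtract (−3)·D = −3x + 9. Remainder: 4.

R = [4]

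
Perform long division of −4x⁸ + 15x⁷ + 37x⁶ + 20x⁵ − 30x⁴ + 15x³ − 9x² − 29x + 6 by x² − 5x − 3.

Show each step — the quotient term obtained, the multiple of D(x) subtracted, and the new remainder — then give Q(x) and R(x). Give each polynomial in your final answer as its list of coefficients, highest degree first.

Step 1: lead(−4x⁸ + 15x⁷ + 37x⁶ + 20x⁵ − 30x⁴ + 15x³ − 9x² − 29x + 6) ÷ lead(D) = −4x⁸ ÷ x² = −4x⁶. Subtract (−4x⁶)·D = −4x⁸ + 20x⁷ + 12x⁶. Remainder: −5x⁷ + 25x⁶ + 20x⁵ − 30x⁴ + 15x³ − 9x² − 29x + 6.
Step 2: lead(−5x⁷ + 25x⁶ + 20x⁵ − 30x⁴ + 15x³ − 9x² − 29x + 6) ÷ lead(D) = −5x⁷ ÷ x² = −5x⁵. Subtract (−5x⁵)·D = −5x⁷ + 25x⁶ + 15x⁵. Remainder: 5x⁵ − 30x⁴ + 15x³ − 9x² − 29x + 6.
Step 3: lead(5x⁵ − 30x⁴ + 15x³ − 9x² − 29x + 6) ÷ lead(D) = 5x⁵ ÷ x² = 5x³. Subtract (5x³)·D = 5x⁵ − 25x⁴ − 15x³. Remainder: −5x⁴ + 30x³ − 9x² − 29x + 6.
Step 4: lead(−5x⁴ + 30x³ − 9x² − 29x + 6) ÷ lead(D) = −5x⁴ ÷ x² = −5x². Subtract (−5x²)·D = −5x⁴ + 25x³ + 15x². Remainder: 5x³ − 24x² − 29x + 6.
Step 5: lead(5x³ − 24x² − 29x + 6) ÷ lead(D) = 5x³ ÷ x² = 5x. Subtract (5x)·D = 5x³ − 25x² − 15x. Remainder: x² − 14x + 6.
Step 6: lead(x² − 14x + 6) ÷ lead(D) = x² ÷ x² = 1. Subtract (1)·D = x² − 5x − 3. Remainder: −9x + 9.

Q = [-4, -5, 0, 5, -5, 5, 1]; R = [-9, 9]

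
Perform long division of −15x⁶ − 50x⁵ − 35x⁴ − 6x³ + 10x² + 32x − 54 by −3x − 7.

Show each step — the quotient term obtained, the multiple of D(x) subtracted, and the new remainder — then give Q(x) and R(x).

Step 1: lead(−15x⁶ − 50x⁵ − 35x⁴ − 6x³ + 10x² + 32x − 54) ÷ lead(D) = −15x⁶ ÷ −3x = 5x⁵. Subtract (5x⁵)·D = −15x⁶ − 35x⁵. Remainder: −15x⁵ − 35x⁴ − 6x³ + 10x² + 32x − 54.
Step 2: lead(−15x⁵ − 35x⁴ − 6x³ + 10x² + 32x − 54) ÷ lead(D) = −15x⁵ ÷ −3x = 5x⁴. Subtract (5x⁴)·D = −15x⁵ − 35x⁴. Remainder: −6x³ + 10x² + 32x − 54.
Step 3: lead(−6x³ + 10x² + 32x − 54) ÷ lead(D) = −6x³ ÷ −3x = 2x². Subtract (2x²)·D = −6x³ − 14x². Remainder: 24x² + 32x − 54.
Step 4: lead(24x² + 32x − 54) ÷ lead(D) = 24x² ÷ −3x = −8x. Subtract (−8x)·D = 24x² + 56x. Remainder: −24x − 54.
Step 5: lead(−24x − 54) ÷ lead(D) = −24x ÷ −3x = 8. Subtract (8)·D = −24x − 56. Remainder: 2.

Q(x) = 5x⁵ + 5x⁴ + 2x² − 8x + 8; R(x) = 2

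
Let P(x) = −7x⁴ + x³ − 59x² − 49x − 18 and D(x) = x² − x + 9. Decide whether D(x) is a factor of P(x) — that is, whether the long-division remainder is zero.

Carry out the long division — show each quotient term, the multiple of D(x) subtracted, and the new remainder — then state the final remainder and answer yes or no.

R(x) = 3x, so D(x) is not a factor of P(x). no

Step 1: lead(−7x⁴ + x³ − 59x² − 49x − 18) ÷ lead(D) = −7x⁴ ÷ x² = −7x². Subtract (−7x²)·D = −7x⁴ + 7x³ − 63x². Remainder: −6x³ + 4x² − 49x − 18.
Step 2: lead(−6x³ + 4x² − 49x − 18) ÷ lead(D) = −6x³ ÷ x² = −6x. Subtract (−6x)·D = −6x³ + 6x² − 54x. Remainder: −2x² + 5x − 18.
Step 3: lead(−2x² + 5x − 18) ÷ lead(D) = −2x² ÷ x² = −2. Subtract (−2)·D = −2x² + 2x − 18. Remainder: 3x.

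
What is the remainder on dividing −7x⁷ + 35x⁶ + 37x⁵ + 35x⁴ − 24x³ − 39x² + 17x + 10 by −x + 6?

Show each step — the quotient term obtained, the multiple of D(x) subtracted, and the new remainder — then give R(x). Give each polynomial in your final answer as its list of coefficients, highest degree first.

R = [4]

Step 1: lead(−7x⁷ + 35x⁶ + 37x⁵ + 35x⁴ − 24x³ − 39x² + 17x + 10) ÷ lead(D) = −7x⁷ ÷ −x = 7x⁶. Subtract (7x⁶)·D = −7x⁷ + 42x⁶. Remainder: −7x⁶ + 37x⁵ + 35x⁴ − 24x³ − 39x² + 17x + 10.
Step 2: lead(−7x⁶ + 37x⁵ + 35x⁴ − 24x³ − 39x² + 17x + 10) ÷ lead(D) = −7x⁶ ÷ −x = 7x⁵. Subtract (7x⁵)·D = −7x⁶ + 42x⁵. Remainder: −5x⁵ + 35x⁴ − 24x³ − 39x² + 17x + 10.
Step 3: lead(−5x⁵ + 35x⁴ − 24x³ − 39x² + 17x + 10) ÷ lead(D) = −5x⁵ ÷ −x = 5x⁴. Subtract (5x⁴)·D = −5x⁵ + 30x⁴. Remainder: 5x⁴ − 24x³ − 39x² + 17x + 10.
Step 4: lead(5x⁴ − 24x³ − 39x² + 17x + 10) ÷ lead(D) = 5x⁴ ÷ −x = −5x³. Subtract (−5x³)·D = 5x⁴ − 30x³. Remainder: 6x³ − 39x² + 17x + 10.
Step 5: lead(6x³ − 39x² + 17x + 10) ÷ lead(D) = 6x³ ÷ −x = −6x². Subtract (−6x²)·D = 6x³ − 36x². Remainder: −3x² + 17x + 10.
Step 6: lead(−3x² + 17x + 10) ÷ lead(D) = −3x² ÷ −x = 3x. Subtract (3x)·D = −3x² + 18x. Remainder: −x + 10.
Step 7: lead(−x + 10) ÷ lead(D) = −x ÷ −x = 1. Subtract (1)·D = −x + 6. Remainder: 4.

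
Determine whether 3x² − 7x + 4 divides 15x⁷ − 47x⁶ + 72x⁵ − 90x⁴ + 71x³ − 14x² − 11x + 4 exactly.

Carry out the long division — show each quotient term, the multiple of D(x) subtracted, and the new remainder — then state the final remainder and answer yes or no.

Step 1: lead(15x⁷ − 47x⁶ + 72x⁵ − 90x⁴ + 71x³ − 14x² − 11x + 4) ÷ lead(D) = 15x⁷ ÷ 3x² = 5x⁵. Subtract (5x⁵)·D = 15x⁷ − 35x⁶ + 20x⁵. Remainder: −12x⁶ + 52x⁵ − 90x⁴ + 71x³ − 14x² − 11x + 4.
Step 2: lead(−12x⁶ + 52x⁵ − 90x⁴ + 71x³ − 14x² − 11x + 4) ÷ lead(D) = −12x⁶ ÷ 3x² = −4x⁴. Subtract (−4x⁴)·D = −12x⁶ + 28x⁵ − 16x⁴. Remainder: 24x⁵ − 74x⁴ + 71x³ − 14x² − 11x + 4.
Step 3: lead(24x⁵ − 74x⁴ + 71x³ − 14x² − 11x + 4) ÷ lead(D) = 24x⁵ ÷ 3x² = 8x³. Subtract (8x³)·D = 24x⁵ − 56x⁴ + 32x³. Remainder: −18x⁴ + 39x³ − 14x² − 11x + 4.
Step 4: lead(−18x⁴ + 39x³ − 14x² − 11x + 4) ÷ lead(D) = −18x⁴ ÷ 3x² = −6x². Subtract (−6x²)·D = −18x⁴ + 42x³ − 24x². Remainder: −3x³ + 10x² − 11x + 4.
Step 5: lead(−3x³ + 10x² − 11x + 4) ÷ lead(D) = −3x³ ÷ 3x² = −x. Subtract (−x)·D = −3x³ + 7x² − 4x. Remainder: 3x² − 7x + 4.
Step 6: lead(3x² − 7x + 4) ÷ lead(D) = 3x² ÷ 3x² = 1. Subtract (1)·D = 3x² − 7x + 4. Remainder: 0.

R(x) = 0, so D(x) is a factor of P(x). yes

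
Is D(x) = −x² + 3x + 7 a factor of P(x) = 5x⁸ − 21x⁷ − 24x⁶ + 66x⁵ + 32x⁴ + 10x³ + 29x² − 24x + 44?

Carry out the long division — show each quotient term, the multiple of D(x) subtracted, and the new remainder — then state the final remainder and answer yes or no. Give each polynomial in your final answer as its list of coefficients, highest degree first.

Step 1: lead(5x⁸ − 21x⁷ − 24x⁶ + 66x⁵ + 32x⁴ + 10x³ + 29x² − 24x + 44) ÷ lead(D) = 5x⁸ ÷ −x² = −5x⁶. Subtract (−5x⁶)·D = 5x⁸ − 15x⁷ − 35x⁶. Remainder: −6x⁷ + 11x⁶ + 66x⁵ + 32x⁴ + 10x³ + 29x² − 24x + 44.
Step 2: lead(−6x⁷ + 11x⁶ + 66x⁵ + 32x⁴ + 10x³ + 29x² − 24x + 44) ÷ lead(D) = −6x⁷ ÷ −x² = 6x⁵. Subtract (6x⁵)·D = −6x⁷ + 18x⁶ + 42x⁵. Remainder: −7x⁶ + 24x⁵ + 32x⁴ + 10x³ + 29x² − 24x + 44.
Step 3: lead(−7x⁶ + 24x⁵ + 32x⁴ + 10x³ + 29x² − 24x + 44) ÷ lead(D) = −7x⁶ ÷ −x² = 7x⁴. Subtract (7x⁴)·D = −7x⁶ + 21x⁵ + 49x⁴. Remainder: 3x⁵ − 17x⁴ + 10x³ + 29x² − 24x + 44.
Step 4: lead(3x⁵ − 17x⁴ + 10x³ + 29x² − 24x + 44) ÷ lead(D) = 3x⁵ ÷ −x² = −3x³. Subtract (−3x³)·D = 3x⁵ − 9x⁴ − 21x³. Remainder: −8x⁴ + 31x³ + 29x² − 24x + 44.
Step 5: lead(−8x⁴ + 31x³ + 29x² − 24x + 44) ÷ lead(D) = −8x⁴ ÷ −x² = 8x². Subtract (8x²)·D = −8x⁴ + 24x³ + 56x². Remainder: 7x³ − 27x² − 24x + 44.
Step 6: lead(7x³ − 27x² − 24x + 44) ÷ lead(D) = 7x³ ÷ −x² = −7x. Subtract (−7x)·D = 7x³ − 21x² − 49x. Remainder: −6x² + 25x + 44.
Step 7: lead(−6x² + 25x + 44) ÷ lead(D) = −6x² ÷ −x² = 6. Subtract (6)·D = −6x² + 18x + 42. Remainder: 7x + 2.

R = [7, 2], so D(x) is not a factor of P(x). no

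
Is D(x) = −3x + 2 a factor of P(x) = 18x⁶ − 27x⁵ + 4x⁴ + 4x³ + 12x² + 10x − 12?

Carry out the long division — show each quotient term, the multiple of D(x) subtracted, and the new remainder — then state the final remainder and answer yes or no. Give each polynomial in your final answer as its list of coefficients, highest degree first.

Step 1: lead(18x⁶ − 27x⁵ + 4x⁴ + 4x³ + 12x² + 10x − 12) ÷ lead(D) = 18x⁶ ÷ −3x = −6x⁵. Subtract (−6x⁵)·D = 18x⁶ − 12x⁵. Remainder: −15x⁵ + 4x⁴ + 4x³ + 12x² + 10x − 12.
Step 2: lead(−15x⁵ + 4x⁴ + 4x³ + 12x² + 10x − 12) ÷ lead(D) = −15x⁵ ÷ −3x = 5x⁴. Subtract (5x⁴)·D = −15x⁵ + 10x⁴. Remainder: −6x⁴ + 4x³ + 12x² + 10x − 12.
Step 3: lead(−6x⁴ + 4x³ + 12x² + 10x − 12) ÷ lead(D) = −6x⁴ ÷ −3x = 2x³. Subtract (2x³)·D = −6x⁴ + 4x³. Remainder: 12x² + 10x − 12.
Step 4: lead(12x² + 10x − 12) ÷ lead(D) = 12x² ÷ −3x = −4x. Subtract (−4x)·D = 12x² − 8x. Remainder: 18x − 12.
Step 5: lead(18x − 12) ÷ lead(D) = 18x ÷ −3x = −6. Subtract (−6)·D = 18x − 12. Remainder: 0.

R = [0], so D(x) is a factor of P(x). yes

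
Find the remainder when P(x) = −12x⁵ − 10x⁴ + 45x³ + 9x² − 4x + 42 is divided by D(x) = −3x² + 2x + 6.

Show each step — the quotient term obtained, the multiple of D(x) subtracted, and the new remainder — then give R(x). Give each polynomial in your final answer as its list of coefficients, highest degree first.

Step 1: lead(−12x⁵ − 10x⁴ + 45x³ + 9x² − 4x + 42) ÷ lead(D) = −12x⁵ ÷ −3x² = 4x³. Subtract (4x³)·D = −12x⁵ + 8x⁴ + 24x³. Remainder: −18x⁴ + 21x³ + 9x² − 4x + 42.
Step 2: lead(−18x⁴ + 21x³ + 9x² − 4x + 42) ÷ lead(D) = −18x⁴ ÷ −3x² = 6x². Subtract (6x²)·D = −18x⁴ + 12x³ + 36x². Remainder: 9x³ − 27x² − 4x + 42.
Step 3: lead(9x³ − 27x² − 4x + 42) ÷ lead(D) = 9x³ ÷ −3x² = −3x. Subtract (−3x)·D = 9x³ − 6x² − 18x. Remainder: −21x² + 14x + 42.
Step 4: lead(−21x² + 14x + 42) ÷ lead(D) = −21x² ÷ −3x² = 7. Subtract (7)·D = −21x² + 14x + 42. Remainder: 0.

R = [0]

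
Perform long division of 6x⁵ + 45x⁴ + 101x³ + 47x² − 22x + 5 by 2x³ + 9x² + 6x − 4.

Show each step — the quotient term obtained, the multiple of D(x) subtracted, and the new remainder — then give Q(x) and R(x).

Q(x) = 3x² + 9x + 1; R(x) = −4x² + 8x + 9

Step 1: lead(6x⁵ + 45x⁴ + 101x³ + 47x² − 22x + 5) ÷ lead(D) = 6x⁵ ÷ 2x³ = 3x². Subtract (3x²)·D = 6x⁵ + 27x⁴ + 18x³ − 12x². Remainder: 18x⁴ + 83x³ + 59x² − 22x + 5.
Step 2: lead(18x⁴ + 83x³ + 59x² − 22x + 5) ÷ lead(D) = 18x⁴ ÷ 2x³ = 9x. Subtract (9x)·D = 18x⁴ + 81x³ + 54x² − 36x. Remainder: 2x³ + 5x² + 14x + 5.
Step 3: lead(2x³ + 5x² + 14x + 5) ÷ lead(D) = 2x³ ÷ 2x³ = 1. Subtract (1)·D = 2x³ + 9x² + 6x − 4. Remainder: −4x² + 8x + 9.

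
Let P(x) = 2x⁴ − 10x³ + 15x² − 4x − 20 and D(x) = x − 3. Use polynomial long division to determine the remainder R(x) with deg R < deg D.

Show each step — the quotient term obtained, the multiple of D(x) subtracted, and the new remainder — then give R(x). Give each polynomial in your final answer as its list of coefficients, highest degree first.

R = [-5]

Step 1: lead(2x⁴ − 10x³ + 15x² − 4x − 20) ÷ lead(D) = 2x⁴ ÷ x = 2x³. Subtract (2x³)·D = 2x⁴ − 6x³. Remainder: −4x³ + 15x² − 4x − 20.
Step 2: lead(−4x³ + 15x² − 4x − 20) ÷ lead(D) = −4x³ ÷ x = −4x². Subtract (−4x²)·D = −4x³ + 12x². Remainder: 3x² − 4x − 20.
Step 3: lead(3x² − 4x − 20) ÷ lead(D) = 3x² ÷ x = 3x. Subtract (3x)·D = 3x² − 9x. Remainder: 5x − 20.
Step 4: lead(5x − 20) ÷ lead(D) = 5x ÷ x = 5. Subtract (5)·D = 5x − 15. Remainder: −5.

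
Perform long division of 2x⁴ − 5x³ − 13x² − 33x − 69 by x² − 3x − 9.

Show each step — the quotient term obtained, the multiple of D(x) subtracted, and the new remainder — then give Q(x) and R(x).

Q(x) = 2x² + x + 8; R(x) = 3

Step 1: lead(2x⁴ − 5x³ − 13x² − 33x − 69) ÷ lead(D) = 2x⁴ ÷ x² = 2x². Subtract (2x²)·D = 2x⁴ − 6x³ − 18x². Remainder: x³ + 5x² − 33x − 69.
Step 2: lead(x³ + 5x² − 33x − 69) ÷ lead(D) = x³ ÷ x² = x. Subtract (x)·D = x³ − 3x² − 9x. Remainder: 8x² − 24x − 69.
Step 3: lead(8x² − 24x − 69) ÷ lead(D) = 8x² ÷ x² = 8. Subtract (8)·D = 8x² − 24x − 72. Remainder: 3.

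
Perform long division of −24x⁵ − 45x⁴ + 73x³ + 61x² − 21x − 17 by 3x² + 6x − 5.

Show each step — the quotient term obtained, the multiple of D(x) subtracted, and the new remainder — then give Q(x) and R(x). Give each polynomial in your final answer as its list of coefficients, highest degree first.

Q = [-8, 1, 9, 4]; R = [3]

Step 1: lead(−24x⁵ − 45x⁴ + 73x³ + 61x² − 21x − 17) ÷ lead(D) = −24x⁵ ÷ 3x² = −8x³. Subtract (−8x³)·D = −24x⁵ − 48x⁴ + 40x³. Remainder: 3x⁴ + 33x³ + 61x² − 21x − 17.
Step 2: lead(3x⁴ + 33x³ + 61x² − 21x − 17) ÷ lead(D) = 3x⁴ ÷ 3x² = x². Subtract (x²)·D = 3x⁴ + 6x³ − 5x². Remainder: 27x³ + 66x² − 21x − 17.
Step 3: lead(27x³ + 66x² − 21x − 17) ÷ lead(D) = 27x³ ÷ 3x² = 9x. Subtract (9x)·D = 27x³ + 54x² − 45x. Remainder: 12x² + 24x − 17.
Step 4: lead(12x² + 24x − 17) ÷ lead(D) = 12x² ÷ 3x² = 4. Subtract (4)·D = 12x² + 24x − 20. Remainder: 3.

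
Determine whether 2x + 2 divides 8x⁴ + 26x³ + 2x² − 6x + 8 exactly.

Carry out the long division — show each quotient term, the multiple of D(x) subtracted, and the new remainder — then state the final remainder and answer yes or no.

R(x) = −2, so D(x) is not a factor of P(x). no

Step 1: lead(8x⁴ + 26x³ + 2x² − 6x + 8) ÷ lead(D) = 8x⁴ ÷ 2x = 4x³. Subtract (4x³)·D = 8x⁴ + 8x³. Remainder: 18x³ + 2x² − 6x + 8.
Step 2: lead(18x³ + 2x² − 6x + 8) ÷ lead(D) = 18x³ ÷ 2x = 9x². Subtract (9x²)·D = 18x³ + 18x². Remainder: −16x² − 6x + 8.
Step 3: lead(−16x² − 6x + 8) ÷ lead(D) = −16x² ÷ 2x = −8x. Subtract (−8x)·D = −16x² − 16x. Remainder: 10x + 8.
Step 4: lead(10x + 8) ÷ lead(D) = 10x ÷ 2x = 5. Subtract (5)·D = 10x + 10. Remainder: −2.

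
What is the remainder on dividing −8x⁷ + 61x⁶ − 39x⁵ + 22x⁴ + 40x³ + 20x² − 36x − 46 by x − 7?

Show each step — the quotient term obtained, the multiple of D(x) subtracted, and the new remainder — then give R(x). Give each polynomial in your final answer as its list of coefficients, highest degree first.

Step 1: lead(−8x⁷ + 61x⁶ − 39x⁵ + 22x⁴ + 40x³ + 20x² − 36x − 46) ÷ lead(D) = −8x⁷ ÷ x = −8x⁶. Subtract (−8x⁶)·D = −8x⁷ + 56x⁶. Remainder: 5x⁶ − 39x⁵ + 22x⁴ + 40x³ + 20x² − 36x − 46.
Step 2: lead(5x⁶ − 39x⁵ + 22x⁴ + 40x³ + 20x² − 36x − 46) ÷ lead(D) = 5x⁶ ÷ x = 5x⁵. Subtract (5x⁵)·D = 5x⁶ − 35x⁵. Remainder: −4x⁵ + 22x⁴ + 40x³ + 20x² − 36x − 46.
Step 3: lead(−4x⁵ + 22x⁴ + 40x³ + 20x² − 36x − 46) ÷ lead(D) = −4x⁵ ÷ x = −4x⁴. Subtract (−4x⁴)·D = −4x⁵ + 28x⁴. Remainder: −6x⁴ + 40x³ + 20x² − 36x − 46.
Step 4: lead(−6x⁴ + 40x³ + 20x² − 36x − 46) ÷ lead(D) = −6x⁴ ÷ x = −6x³. Subtract (−6x³)·D = −6x⁴ + 42x³. Remainder: −2x³ + 20x² − 36x − 46.
Step 5: lead(−2x³ + 20x² − 36x − 46) ÷ lead(D) = −2x³ ÷ x = −2x². Subtract (−2x²)·D = −2x³ + 14x². Remainder: 6x² − 36x − 46.
Step 6: lead(6x² − 36x − 46) ÷ lead(D) = 6x² ÷ x = 6x. Subtract (6x)·D = 6x² − 42x. Remainder: 6x − 46.
Step 7: lead(6x − 46) ÷ lead(D) = 6x ÷ x = 6. Subtract (6)·D = 6x − 42. Remainder: −4.

R = [-4]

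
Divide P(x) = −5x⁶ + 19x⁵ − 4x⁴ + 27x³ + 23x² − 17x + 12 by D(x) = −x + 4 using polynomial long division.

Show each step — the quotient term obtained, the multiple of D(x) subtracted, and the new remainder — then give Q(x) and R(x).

Q(x) = 5x⁵ + x⁴ + 8x³ + 5x² − 3x + 5; R(x) = −8

Step 1: lead(−5x⁶ + 19x⁵ − 4x⁴ + 27x³ + 23x² − 17x + 12) ÷ lead(D) = −5x⁶ ÷ −x = 5x⁵. Subtract (5x⁵)·D = −5x⁶ + 20x⁵. Remainder: −x⁵ − 4x⁴ + 27x³ + 23x² − 17x + 12.
Step 2: lead(−x⁵ − 4x⁴ + 27x³ + 23x² − 17x + 12) ÷ lead(D) = −x⁵ ÷ −x = x⁴. Subtract (x⁴)·D = −x⁵ + 4x⁴. Remainder: −8x⁴ + 27x³ + 23x² − 17x + 12.
Step 3: lead(−8x⁴ + 27x³ + 23x² − 17x + 12) ÷ lead(D) = −8x⁴ ÷ −x = 8x³. Subtract (8x³)·D = −8x⁴ + 32x³. Remainder: −5x³ + 23x² − 17x + 12.
Step 4: lead(−5x³ + 23x² − 17x + 12) ÷ lead(D) = −5x³ ÷ −x = 5x². Subtract (5x²)·D = −5x³ + 20x². Remainder: 3x² − 17x + 12.
Step 5: lead(3x² − 17x + 12) ÷ lead(D) = 3x² ÷ −x = −3x. Subtract (−3x)·D = 3x² − 12x. Remainder: −5x + 12.
Step 6: lead(−5x + 12) ÷ lead(D) = −5x ÷ −x = 5. Subtract (5)·D = −5x + 20. Remainder: −8.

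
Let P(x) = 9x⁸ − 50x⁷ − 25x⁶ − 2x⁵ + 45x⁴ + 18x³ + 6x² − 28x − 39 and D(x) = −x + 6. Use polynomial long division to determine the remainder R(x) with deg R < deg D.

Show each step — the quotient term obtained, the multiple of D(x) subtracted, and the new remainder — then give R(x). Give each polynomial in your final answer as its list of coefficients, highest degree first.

R = [9]

Step 1: lead(9x⁸ − 50x⁷ − 25x⁶ − 2x⁵ + 45x⁴ + 18x³ + 6x² − 28x − 39) ÷ lead(D) = 9x⁸ ÷ −x = −9x⁷. Subtract (−9x⁷)·D = 9x⁸ − 54x⁷. Remainder: 4x⁷ − 25x⁶ − 2x⁵ + 45x⁴ + 18x³ + 6x² − 28x − 39.
Step 2: lead(4x⁷ − 25x⁶ − 2x⁵ + 45x⁴ + 18x³ + 6x² − 28x − 39) ÷ lead(D) = 4x⁷ ÷ −x = −4x⁶. Subtract (−4x⁶)·D = 4x⁷ − 24x⁶. Remainder: −x⁶ − 2x⁵ + 45x⁴ + 18x³ + 6x² − 28x − 39.
Step 3: lead(−x⁶ − 2x⁵ + 45x⁴ + 18x³ + 6x² − 28x − 39) ÷ lead(D) = −x⁶ ÷ −x = x⁵. Subtract (x⁵)·D = −x⁶ + 6x⁵. Remainder: −8x⁵ + 45x⁴ + 18x³ + 6x² − 28x − 39.
Step 4: lead(−8x⁵ + 45x⁴ + 18x³ + 6x² − 28x − 39) ÷ lead(D) = −8x⁵ ÷ −x = 8x⁴. Subtract (8x⁴)·D = −8x⁵ + 48x⁴. Remainder: −3x⁴ + 18x³ + 6x² − 28x − 39.
Step 5: lead(−3x⁴ + 18x³ + 6x² − 28x − 39) ÷ lead(D) = −3x⁴ ÷ −x = 3x³. Subtract (3x³)·D = −3x⁴ + 18x³. Remainder: 6x² − 28x − 39.
Step 6: lead(6x² − 28x − 39) ÷ lead(D) = 6x² ÷ −x = −6x. Subtract (−6x)·D = 6x² − 36x. Remainder: 8x − 39.
Step 7: lead(8x − 39) ÷ lead(D) = 8x ÷ −x = −8. Subtract (−8)·D = 8x − 48. Remainder: 9.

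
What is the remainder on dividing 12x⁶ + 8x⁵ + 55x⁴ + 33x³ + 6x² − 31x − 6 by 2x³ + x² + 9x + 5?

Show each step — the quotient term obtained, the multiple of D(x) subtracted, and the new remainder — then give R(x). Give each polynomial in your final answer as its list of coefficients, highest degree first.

Step 1: lead(12x⁶ + 8x⁵ + 55x⁴ + 33x³ + 6x² − 31x − 6) ÷ lead(D) = 12x⁶ ÷ 2x³ = 6x³. Subtract (6x³)·D = 12x⁶ + 6x⁵ + 54x⁴ + 30x³. Remainder: 2x⁵ + x⁴ + 3x³ + 6x² − 31x − 6.
Step 2: lead(2x⁵ + x⁴ + 3x³ + 6x² − 31x − 6) ÷ lead(D) = 2x⁵ ÷ 2x³ = x². Subtract (x²)·D = 2x⁵ + x⁴ + 9x³ + 5x². Remainder: −6x³ + x² − 31x − 6.
Step 3: lead(−6x³ + x² − 31x − 6) ÷ lead(D) = −6x³ ÷ 2x³ = −3. Subtract (−3)·D = −6x³ − 3x² − 27x − 15. Remainder: 4x² − 4x + 9.

R = [4, -4, 9]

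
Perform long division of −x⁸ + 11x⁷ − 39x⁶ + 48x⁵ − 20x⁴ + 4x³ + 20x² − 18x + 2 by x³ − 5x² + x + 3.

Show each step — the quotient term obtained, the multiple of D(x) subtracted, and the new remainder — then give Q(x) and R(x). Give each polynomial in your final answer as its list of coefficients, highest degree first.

Step 1: lead(−x⁸ + 11x⁷ − 39x⁶ + 48x⁵ − 20x⁴ + 4x³ + 20x² − 18x + 2) ÷ lead(D) = −x⁸ ÷ x³ = −x⁵. Subtract (−x⁵)·D = −x⁸ + 5x⁷ − x⁶ − 3x⁵. Remainder: 6x⁷ − 38x⁶ + 51x⁵ − 20x⁴ + 4x³ + 20x² − 18x + 2.
Step 2: lead(6x⁷ − 38x⁶ + 51x⁵ − 20x⁴ + 4x³ + 20x² − 18x + 2) ÷ lead(D) = 6x⁷ ÷ x³ = 6x⁴. Subtract (6x⁴)·D = 6x⁷ − 30x⁶ + 6x⁵ + 18x⁴. Remainder: −8x⁶ + 45x⁵ − 38x⁴ + 4x³ + 20x² − 18x + 2.
Step 3: lead(−8x⁶ + 45x⁵ − 38x⁴ + 4x³ + 20x² − 18x + 2) ÷ lead(D) = −8x⁶ ÷ x³ = −8x³. Subtract (−8x³)·D = −8x⁶ + 40x⁵ − 8x⁴ − 24x³. Remainder: 5x⁵ − 30x⁴ + 28x³ + 20x² − 18x + 2.
Step 4: lead(5x⁵ − 30x⁴ + 28x³ + 20x² − 18x + 2) ÷ lead(D) = 5x⁵ ÷ x³ = 5x². Subtract (5x²)·D = 5x⁵ − 25x⁴ + 5x³ + 15x². Remainder: −5x⁴ + 23x³ + 5x² − 18x + 2.
Step 5: lead(−5x⁴ + 23x³ + 5x² − 18x + 2) ÷ lead(D) = −5x⁴ ÷ x³ = −5x. Subtract (−5x)·D = −5x⁴ + 25x³ − 5x² − 15x. Remainder: −2x³ + 10x² − 3x + 2.
Step 6: lead(−2x³ + 10x² − 3x + 2) ÷ lead(D) = −2x³ ÷ x³ = −2. Subtract (−2)·D = −2x³ + 10x² − 2x − 6. Remainder: −x + 8.

Q = [-1, 6, -8, 5, -5, -2]; R = [-1, 8]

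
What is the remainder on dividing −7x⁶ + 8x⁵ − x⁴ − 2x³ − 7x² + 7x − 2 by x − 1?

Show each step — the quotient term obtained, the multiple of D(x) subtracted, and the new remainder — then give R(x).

R(x) = −4

Step 1: lead(−7x⁶ + 8x⁵ − x⁴ − 2x³ − 7x² + 7x − 2) ÷ lead(D) = −7x⁶ ÷ x = −7x⁵. Subtract (−7x⁵)·D = −7x⁶ + 7x⁵. Remainder: x⁵ − x⁴ − 2x³ − 7x² + 7x − 2.
Step 2: lead(x⁵ − x⁴ − 2x³ − 7x² + 7x − 2) ÷ lead(D) = x⁵ ÷ x = x⁴. Subtract (x⁴)·D = x⁵ − x⁴. Remainder: −2x³ − 7x² + 7x − 2.
Step 3: lead(−2x³ − 7x² + 7x − 2) ÷ lead(D) = −2x³ ÷ x = −2x². Subtract (−2x²)·D = −2x³ + 2x². Remainder: −9x² + 7x − 2.
Step 4: lead(−9x² + 7x − 2) ÷ lead(D) = −9x² ÷ x = −9x. Subtract (−9x)·D = −9x² + 9x. Remainder: −2x − 2.
Step 5: lead(−2x − 2) ÷ lead(D) = −2x ÷ x = −2. Subtract (−2)·D = −2x + 2. Remainder: −4.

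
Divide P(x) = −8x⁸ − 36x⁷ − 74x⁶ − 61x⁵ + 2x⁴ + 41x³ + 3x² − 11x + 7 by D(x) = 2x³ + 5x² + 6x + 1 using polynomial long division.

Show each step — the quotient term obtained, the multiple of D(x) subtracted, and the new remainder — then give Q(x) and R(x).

Q(x) = −4x⁵ − 8x⁴ − 5x³ + 8x² − 1; R(x) = −5x + 8

Step 1: lead(−8x⁸ − 36x⁷ − 74x⁶ − 61x⁵ + 2x⁴ + 41x³ + 3x² − 11x + 7) ÷ lead(D) = −8x⁸ ÷ 2x³ = −4x⁵. Subtract (−4x⁵)·D = −8x⁸ − 20x⁷ − 24x⁶ − 4x⁵. Remainder: −16x⁷ − 50x⁶ − 57x⁵ + 2x⁴ + 41x³ + 3x² − 11x + 7.
Step 2: lead(−16x⁷ − 50x⁶ − 57x⁵ + 2x⁴ + 41x³ + 3x² − 11x + 7) ÷ lead(D) = −16x⁷ ÷ 2x³ = −8x⁴. Subtract (−8x⁴)·D = −16x⁷ − 40x⁶ − 48x⁵ − 8x⁴. Remainder: −10x⁶ − 9x⁵ + 10x⁴ + 41x³ + 3x² − 11x + 7.
Step 3: lead(−10x⁶ − 9x⁵ + 10x⁴ + 41x³ + 3x² − 11x + 7) ÷ lead(D) = −10x⁶ ÷ 2x³ = −5x³. Subtract (−5x³)·D = −10x⁶ − 25x⁵ − 30x⁴ − 5x³. Remainder: 16x⁵ + 40x⁴ + 46x³ + 3x² − 11x + 7.
Step 4: lead(16x⁵ + 40x⁴ + 46x³ + 3x² − 11x + 7) ÷ lead(D) = 16x⁵ ÷ 2x³ = 8x². Subtract (8x²)·D = 16x⁵ + 40x⁴ + 48x³ + 8x². Remainder: −2x³ − 5x² − 11x + 7.
Step 5: lead(−2x³ − 5x² − 11x + 7) ÷ lead(D) = −2x³ ÷ 2x³ = −1. Subtract (−1)·D = −2x³ − 5x² − 6x − 1. Remainder: −5x + 8.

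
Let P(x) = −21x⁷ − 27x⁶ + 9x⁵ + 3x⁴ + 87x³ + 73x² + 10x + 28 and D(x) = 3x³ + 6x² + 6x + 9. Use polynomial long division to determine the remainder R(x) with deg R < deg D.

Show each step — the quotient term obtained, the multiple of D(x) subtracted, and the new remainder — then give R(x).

R(x) = −2x² + 4x − 8

Step 1: lead(−21x⁷ − 27x⁶ + 9x⁵ + 3x⁴ + 87x³ + 73x² + 10x + 28) ÷ lead(D) = −21x⁷ ÷ 3x³ = −7x⁴. Subtract (−7x⁴)·D = −21x⁷ − 42x⁶ − 42x⁵ − 63x⁴. Remainder: 15x⁶ + 51x⁵ + 66x⁴ + 87x³ + 73x² + 10x + 28.
Step 2: lead(15x⁶ + 51x⁵ + 66x⁴ + 87x³ + 73x² + 10x + 28) ÷ lead(D) = 15x⁶ ÷ 3x³ = 5x³. Subtract (5x³)·D = 15x⁶ + 30x⁵ + 30x⁴ + 45x³. Remainder: 21x⁵ + 36x⁴ + 42x³ + 73x² + 10x + 28.
Step 3: lead(21x⁵ + 36x⁴ + 42x³ + 73x² + 10x + 28) ÷ lead(D) = 21x⁵ ÷ 3x³ = 7x². Subtract (7x²)·D = 21x⁵ + 42x⁴ + 42x³ + 63x². Remainder: −6x⁴ + 10x² + 10x + 28.
Step 4: lead(−6x⁴ + 10x² + 10x + 28) ÷ lead(D) = −6x⁴ ÷ 3x³ = −2x. Subtract (−2x)·D = −6x⁴ − 12x³ − 12x² − 18x. Remainder: 12x³ + 22x² + 28x + 28.
Step 5: lead(12x³ + 22x² + 28x + 28) ÷ lead(D) = 12x³ ÷ 3x³ = 4. Subtract (4)·D = 12x³ + 24x² + 24x + 36. Remainder: −2x² + 4x − 8.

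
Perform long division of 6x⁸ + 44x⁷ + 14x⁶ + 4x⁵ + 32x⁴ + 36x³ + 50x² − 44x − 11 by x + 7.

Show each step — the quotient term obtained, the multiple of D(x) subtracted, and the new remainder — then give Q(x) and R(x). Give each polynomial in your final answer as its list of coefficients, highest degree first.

Step 1: lead(6x⁸ + 44x⁷ + 14x⁶ + 4x⁵ + 32x⁴ + 36x³ + 50x² − 44x − 11) ÷ lead(D) = 6x⁸ ÷ x = 6x⁷. Subtract (6x⁷)·D = 6x⁸ + 42x⁷. Remainder: 2x⁷ + 14x⁶ + 4x⁵ + 32x⁴ + 36x³ + 50x² − 44x − 11.
Step 2: lead(2x⁷ + 14x⁶ + 4x⁵ + 32x⁴ + 36x³ + 50x² − 44x − 11) ÷ lead(D) = 2x⁷ ÷ x = 2x⁶. Subtract (2x⁶)·D = 2x⁷ + 14x⁶. Remainder: 4x⁵ + 32x⁴ + 36x³ + 50x² − 44x − 11.
Step 3: lead(4x⁵ + 32x⁴ + 36x³ + 50x² − 44x − 11) ÷ lead(D) = 4x⁵ ÷ x = 4x⁴. Subtract (4x⁴)·D = 4x⁵ + 28x⁴. Remainder: 4x⁴ + 36x³ + 50x² − 44x − 11.
Step 4: lead(4x⁴ + 36x³ + 50x² − 44x − 11) ÷ lead(D) = 4x⁴ ÷ x = 4x³. Subtract (4x³)·D = 4x⁴ + 28x³. Remainder: 8x³ + 50x² − 44x − 11.
Step 5: lead(8x³ + 50x² − 44x − 11) ÷ lead(D) = 8x³ ÷ x = 8x². Subtract (8x²)·D = 8x³ + 56x². Remainder: −6x² − 44x − 11.
Step 6: lead(−6x² − 44x − 11) ÷ lead(D) = −6x² ÷ x = −6x. Subtract (−6x)·D = −6x² − 42x. Remainder: −2x − 11.
Step 7: lead(−2x − 11) ÷ lead(D) = −2x ÷ x = −2. Subtract (−2)·D = −2x − 14. Remainder: 3.

Q = [6, 2, 0, 4, 4, 8, -6, -2]; R = [3]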